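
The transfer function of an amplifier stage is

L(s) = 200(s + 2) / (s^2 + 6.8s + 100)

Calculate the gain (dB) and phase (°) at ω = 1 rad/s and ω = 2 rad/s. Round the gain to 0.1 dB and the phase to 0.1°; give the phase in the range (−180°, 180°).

At s = jω = j1:
zero (s+2): 2 + j1 → |·| = √(2²+1²) = √5 ≈ 2.2361, ∠ = arctan(1/2) ≈ 26.57°
quadratic: (j1)² + 6.8·j1 + 100 = 99 + j6.8 → |·| ≈ 99.233, ∠ ≈ 3.93°
|L| = 200 · 2.2361 / 99.233 ≈ 4.5068
Gain = 20 log₁₀(4.5068) ≈ 13.08 dB
∠L = 26.57° − 3.93° = 22.64°

At s = jω = j2:
zero (s+2): 2 + j2 → |·| = √(2²+2²) = √8 ≈ 2.8284, ∠ = arctan(2/2) ≈ 45.00°
quadratic: (j2)² + 6.8·j2 + 100 = 96 + j13.6 → |·| ≈ 96.959, ∠ ≈ 8.06°
|L| = 200 · 2.8284 / 96.959 ≈ 5.8342
Gain = 20 log₁₀(5.8342) ≈ 15.32 dB
∠L = 45.00° − 8.06° = 36.94°

ω = 1: 13.1 dB, 22.6°; ω = 2: 15.3 dB, 36.9°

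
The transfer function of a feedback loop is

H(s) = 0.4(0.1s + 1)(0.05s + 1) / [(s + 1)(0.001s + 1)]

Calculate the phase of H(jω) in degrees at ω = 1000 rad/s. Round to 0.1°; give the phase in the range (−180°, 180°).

43.3°

At ω = 1000 rad/s:
zero (1 + j1000·0.1) = 1 + j100 → |·| ≈ 100, ∠ ≈ 89.43°
zero (1 + j1000·0.05) = 1 + j50 → |·| ≈ 50.01, ∠ ≈ 88.85°
pole (1 + j1000·1) = 1 + j1000 → |·| ≈ 1000, ∠ ≈ 89.94°
pole (1 + j1000·0.001) = 1 + j1 → |·| ≈ 1.4142, ∠ ≈ 45.00°
∠H = (89.43° + 88.85°) − (89.94° + 45.00°) = 43.34°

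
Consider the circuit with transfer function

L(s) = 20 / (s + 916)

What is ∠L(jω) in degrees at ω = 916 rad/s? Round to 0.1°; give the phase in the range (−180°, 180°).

-45.0°

Substitute s = j916:
Numerator: 20 = 20 + j0
Denominator: (j916) + 916 = 916 + j916
|N| = √(20² + 0²) ≈ 20, ∠N ≈ 0.00°
|D| = √(916² + 916²) ≈ 1295.4, ∠D ≈ 45.00°
∠L = 0.00° − 45.00° = -45.00°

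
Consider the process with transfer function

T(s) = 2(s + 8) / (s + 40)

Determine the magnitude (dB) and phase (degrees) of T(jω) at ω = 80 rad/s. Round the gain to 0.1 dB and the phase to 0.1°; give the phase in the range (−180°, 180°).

5.1 dB, 20.9°

At s = jω = j80:
zero (s+8): 8 + j80 → |·| = √(8²+80²) = √6464 ≈ 80.399, ∠ = arctan(80/8) ≈ 84.29°
pole (s+40): 40 + j80 → |·| = √(40²+80²) = √8000 ≈ 89.443, ∠ = arctan(80/40) ≈ 63.43°
|T| = 2 · 80.399 / 89.443 ≈ 1.7978
Gain = 20 log₁₀(1.7978) ≈ 5.09 dB
∠T = 84.29° − 63.43° = 20.86°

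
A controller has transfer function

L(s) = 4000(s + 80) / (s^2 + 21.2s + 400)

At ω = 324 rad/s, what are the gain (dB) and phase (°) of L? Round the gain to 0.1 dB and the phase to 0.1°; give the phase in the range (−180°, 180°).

22.1 dB, -100.1°

At s = jω = j324:
zero (s+80): 80 + j324 → |·| = √(80²+324²) = √111376 ≈ 333.73, ∠ = arctan(324/80) ≈ 76.13°
quadratic: (j324)² + 21.2·j324 + 400 = -104576 + j6868.8 → |·| ≈ 1.048e+05, ∠ ≈ 176.24°
|L| = 4000 · 333.73 / 1.048e+05 ≈ 12.738
Gain = 20 log₁₀(12.738) ≈ 22.10 dB
∠L = 76.13° − 176.24° = -100.11°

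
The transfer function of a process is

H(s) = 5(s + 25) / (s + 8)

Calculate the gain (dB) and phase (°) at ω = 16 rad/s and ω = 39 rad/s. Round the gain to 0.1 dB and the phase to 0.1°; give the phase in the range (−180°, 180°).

At s = jω = j16:
zero (s+25): 25 + j16 → |·| = √(25²+16²) = √881 ≈ 29.682, ∠ = arctan(16/25) ≈ 32.62°
pole (s+8): 8 + j16 → |·| = √(8²+16²) = √320 ≈ 17.889, ∠ = arctan(16/8) ≈ 63.43°
|H| = 5 · 29.682 / 17.889 ≈ 8.2962
Gain = 20 log₁₀(8.2962) ≈ 18.38 dB
∠H = 32.62° − 63.43° = -30.81°

At s = jω = j39:
zero (s+25): 25 + j39 → |·| = √(25²+39²) = √2146 ≈ 46.325, ∠ = arctan(39/25) ≈ 57.34°
pole (s+8): 8 + j39 → |·| = √(8²+39²) = √1585 ≈ 39.812, ∠ = arctan(39/8) ≈ 78.41°
|H| = 5 · 46.325 / 39.812 ≈ 5.818
Gain = 20 log₁₀(5.818) ≈ 15.30 dB
∠H = 57.34° − 78.41° = -21.07°

ω = 16: 18.4 dB, -30.8°; ω = 39: 15.3 dB, -21.1°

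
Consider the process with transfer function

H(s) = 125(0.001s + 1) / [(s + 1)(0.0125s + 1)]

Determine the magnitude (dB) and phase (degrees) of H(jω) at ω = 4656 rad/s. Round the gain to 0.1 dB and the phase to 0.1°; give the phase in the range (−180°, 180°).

-53.2 dB, -101.1°

At ω = 4656 rad/s:
zero (1 + j4656·0.001) = 1 + j4.656 → |·| ≈ 4.7622, ∠ ≈ 77.88°
pole (1 + j4656·1) = 1 + j4656 → |·| ≈ 4656, ∠ ≈ 89.99°
pole (1 + j4656·0.0125) = 1 + j58.2 → |·| ≈ 58.209, ∠ ≈ 89.02°
|H| = 125 · 4.7622 / (4656 · 58.209) ≈ 0.0021964
Gain = 20 log₁₀(0.0021964) ≈ -53.17 dB
∠H = (77.88°) − (89.99° + 89.02°) = -101.13°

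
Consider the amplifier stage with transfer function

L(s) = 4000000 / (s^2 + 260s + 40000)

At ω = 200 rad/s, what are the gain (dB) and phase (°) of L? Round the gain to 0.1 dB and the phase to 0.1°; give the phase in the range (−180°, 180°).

37.7 dB, -90.0°

At s = jω = j200:
quadratic: (j200)² + 260·j200 + 40000 = 0 + j52000 → |·| ≈ 52000, ∠ ≈ 90.00°
|L| = 4000000 / 52000 ≈ 76.923
Gain = 20 log₁₀(76.923) ≈ 37.72 dB
∠L = 0.00° − 90.00° = -90.00°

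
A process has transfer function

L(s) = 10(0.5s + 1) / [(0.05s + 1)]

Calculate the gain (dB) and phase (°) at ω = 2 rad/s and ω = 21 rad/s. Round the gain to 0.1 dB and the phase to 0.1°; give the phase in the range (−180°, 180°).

ω = 2: 23.0 dB, 39.3°; ω = 21: 37.2 dB, 38.2°

At ω = 2 rad/s:
zero (1 + j2·0.5) = 1 + j1 → |·| ≈ 1.4142, ∠ ≈ 45.00°
pole (1 + j2·0.05) = 1 + j0.1 → |·| ≈ 1.005, ∠ ≈ 5.71°
|L| = 10 · 1.4142 / (1.005) ≈ 14.072
Gain = 20 log₁₀(14.072) ≈ 22.97 dB
∠L = (45.00°) − (5.71°) = 39.29°

At ω = 21 rad/s:
zero (1 + j21·0.5) = 1 + j10.5 → |·| ≈ 10.548, ∠ ≈ 84.56°
pole (1 + j21·0.05) = 1 + j1.05 → |·| ≈ 1.45, ∠ ≈ 46.40°
|L| = 10 · 10.548 / (1.45) ≈ 72.745
Gain = 20 log₁₀(72.745) ≈ 37.24 dB
∠L = (84.56°) − (46.40°) = 38.16°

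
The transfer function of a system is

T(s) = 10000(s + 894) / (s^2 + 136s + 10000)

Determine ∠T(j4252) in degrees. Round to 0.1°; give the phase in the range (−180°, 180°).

-100.0°

At s = jω = j4252:
zero (s+894): 894 + j4252 → |·| = √(894²+4252²) = √18878740 ≈ 4345, ∠ = arctan(4252/894) ≈ 78.13°
quadratic: (j4252)² + 136·j4252 + 10000 = -18069504 + j578272 → |·| ≈ 1.8079e+07, ∠ ≈ 178.17°
∠T = 78.13° − 178.17° = -100.04°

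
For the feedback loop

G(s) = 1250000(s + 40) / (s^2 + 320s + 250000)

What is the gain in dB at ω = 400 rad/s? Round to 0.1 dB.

At s = jω = j400:
zero (s+40): 40 + j400 → |·| = √(40²+400²) = √161600 ≈ 402, ∠ = arctan(400/40) ≈ 84.29°
quadratic: (j400)² + 320·j400 + 250000 = 90000 + j128000 → |·| ≈ 1.5647e+05, ∠ ≈ 54.89°
|G| = 1250000 · 402 / 1.5647e+05 ≈ 3211.5
Gain = 20 log₁₀(3211.5) ≈ 70.13 dB

70.1 dB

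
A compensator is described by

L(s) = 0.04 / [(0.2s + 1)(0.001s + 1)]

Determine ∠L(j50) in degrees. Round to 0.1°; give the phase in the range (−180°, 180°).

-87.2°

At ω = 50 rad/s:
pole (1 + j50·0.2) = 1 + j10 → |·| ≈ 10.05, ∠ ≈ 84.29°
pole (1 + j50·0.001) = 1 + j0.05 → |·| ≈ 1.0012, ∠ ≈ 2.86°
∠L = (0°) − (84.29° + 2.86°) = -87.15°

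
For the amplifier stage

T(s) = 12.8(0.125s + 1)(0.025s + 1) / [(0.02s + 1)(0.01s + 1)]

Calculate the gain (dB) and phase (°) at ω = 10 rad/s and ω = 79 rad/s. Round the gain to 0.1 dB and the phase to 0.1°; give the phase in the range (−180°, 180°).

At ω = 10 rad/s:
zero (1 + j10·0.125) = 1 + j1.25 → |·| ≈ 1.6008, ∠ ≈ 51.34°
zero (1 + j10·0.025) = 1 + j0.25 → |·| ≈ 1.0308, ∠ ≈ 14.04°
pole (1 + j10·0.02) = 1 + j0.2 → |·| ≈ 1.0198, ∠ ≈ 11.31°
pole (1 + j10·0.01) = 1 + j0.1 → |·| ≈ 1.005, ∠ ≈ 5.71°
|T| = 12.8 · 1.6008 · 1.0308 / (1.0198 · 1.005) ≈ 20.608
Gain = 20 log₁₀(20.608) ≈ 26.28 dB
∠T = (51.34° + 14.04°) − (11.31° + 5.71°) = 48.36°

At ω = 79 rad/s:
zero (1 + j79·0.125) = 1 + j9.875 → |·| ≈ 9.9255, ∠ ≈ 84.22°
zero (1 + j79·0.025) = 1 + j1.975 → |·| ≈ 2.2137, ∠ ≈ 63.15°
pole (1 + j79·0.02) = 1 + j1.58 → |·| ≈ 1.8699, ∠ ≈ 57.67°
pole (1 + j79·0.01) = 1 + j0.79 → |·| ≈ 1.2744, ∠ ≈ 38.31°
|T| = 12.8 · 9.9255 · 2.2137 / (1.8699 · 1.2744) ≈ 118.02
Gain = 20 log₁₀(118.02) ≈ 41.44 dB
∠T = (84.22° + 63.15°) − (57.67° + 38.31°) = 51.39°

ω = 10: 26.3 dB, 48.4°; ω = 79: 41.4 dB, 51.4°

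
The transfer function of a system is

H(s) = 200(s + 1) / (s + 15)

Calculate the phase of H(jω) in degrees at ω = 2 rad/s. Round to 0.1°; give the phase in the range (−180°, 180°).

55.8°

At s = jω = j2:
zero (s+1): 1 + j2 → |·| = √(1²+2²) = √5 ≈ 2.2361, ∠ = arctan(2/1) ≈ 63.43°
pole (s+15): 15 + j2 → |·| = √(15²+2²) = √229 ≈ 15.133, ∠ = arctan(2/15) ≈ 7.59°
∠H = 63.43° − 7.59° = 55.84°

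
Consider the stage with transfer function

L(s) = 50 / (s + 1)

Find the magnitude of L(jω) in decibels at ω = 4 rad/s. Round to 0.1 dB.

Substitute s = j4:
Numerator: 50 = 50 + j0
Denominator: (j4) + 1 = 1 + j4
|N| = √(50² + 0²) ≈ 50, ∠N ≈ 0.00°
|D| = √(1² + 4²) ≈ 4.1231, ∠D ≈ 75.96°
|L| = 50 / 4.1231 ≈ 12.127
Gain = 20 log₁₀(12.127) ≈ 21.68 dB

21.7 dB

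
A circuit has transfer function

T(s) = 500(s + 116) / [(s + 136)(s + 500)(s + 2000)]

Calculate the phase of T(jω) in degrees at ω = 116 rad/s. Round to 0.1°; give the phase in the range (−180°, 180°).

-11.8°

At s = jω = j116:
zero (s+116): 116 + j116 → |·| = √(116²+116²) = √26912 ≈ 164.05, ∠ = arctan(116/116) ≈ 45.00°
pole (s+136): 136 + j116 → |·| = √(136²+116²) = √31952 ≈ 178.75, ∠ = arctan(116/136) ≈ 40.46°
pole (s+500): 500 + j116 → |·| = √(500²+116²) = √263456 ≈ 513.28, ∠ = arctan(116/500) ≈ 13.06°
pole (s+2000): 2000 + j116 → |·| = √(2000²+116²) = √4013456 ≈ 2003.4, ∠ = arctan(116/2000) ≈ 3.32°
∠T = 45.00° − 56.84° = -11.84°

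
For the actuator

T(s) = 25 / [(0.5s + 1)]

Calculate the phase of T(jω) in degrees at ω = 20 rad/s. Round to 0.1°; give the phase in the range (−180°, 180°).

At ω = 20 rad/s:
pole (1 + j20·0.5) = 1 + j10 → |·| ≈ 10.05, ∠ ≈ 84.29°
∠T = (0°) − (84.29°) = -84.29°

-84.3°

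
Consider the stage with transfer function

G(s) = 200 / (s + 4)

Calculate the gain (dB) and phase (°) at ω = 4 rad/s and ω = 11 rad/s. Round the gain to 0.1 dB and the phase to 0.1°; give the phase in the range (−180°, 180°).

At s = jω = j4:
pole (s+4): 4 + j4 → |·| = √(4²+4²) = √32 ≈ 5.6569, ∠ = arctan(4/4) ≈ 45.00°
|G| = 200 / 5.6569 ≈ 35.355
Gain = 20 log₁₀(35.355) ≈ 30.97 dB
∠G = 0.00° − 45.00° = -45.00°

At s = jω = j11:
pole (s+4): 4 + j11 → |·| = √(4²+11²) = √137 ≈ 11.705, ∠ = arctan(11/4) ≈ 70.02°
|G| = 200 / 11.705 ≈ 17.087
Gain = 20 log₁₀(17.087) ≈ 24.65 dB
∠G = 0.00° − 70.02° = -70.02°

ω = 4: 31.0 dB, -45.0°; ω = 11: 24.7 dB, -70.0°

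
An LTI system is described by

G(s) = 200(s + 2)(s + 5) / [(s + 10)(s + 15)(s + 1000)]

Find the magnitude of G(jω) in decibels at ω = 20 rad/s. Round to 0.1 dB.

-16.6 dB

At s = jω = j20:
zero (s+2): 2 + j20 → |·| = √(2²+20²) = √404 ≈ 20.1, ∠ = arctan(20/2) ≈ 84.29°
zero (s+5): 5 + j20 → |·| = √(5²+20²) = √425 ≈ 20.616, ∠ = arctan(20/5) ≈ 75.96°
pole (s+10): 10 + j20 → |·| = √(10²+20²) = √500 ≈ 22.361, ∠ = arctan(20/10) ≈ 63.43°
pole (s+15): 15 + j20 → |·| = √(15²+20²) = √625 ≈ 25, ∠ = arctan(20/15) ≈ 53.13°
pole (s+1000): 1000 + j20 → |·| = √(1000²+20²) = √1000400 ≈ 1000.2, ∠ = arctan(20/1000) ≈ 1.15°
|G| = 200 · 414.38 / 5.5914e+05 ≈ 0.14822
Gain = 20 log₁₀(0.14822) ≈ -16.58 dB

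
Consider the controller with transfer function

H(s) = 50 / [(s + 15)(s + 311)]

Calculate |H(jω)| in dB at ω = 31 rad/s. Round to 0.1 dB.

-46.7 dB

At s = jω = j31:
pole (s+15): 15 + j31 → |·| = √(15²+31²) = √1186 ≈ 34.438, ∠ = arctan(31/15) ≈ 64.18°
pole (s+311): 311 + j31 → |·| = √(311²+31²) = √97682 ≈ 312.54, ∠ = arctan(31/311) ≈ 5.69°
|H| = 50 / 10763 ≈ 0.0046455
Gain = 20 log₁₀(0.0046455) ≈ -46.66 dB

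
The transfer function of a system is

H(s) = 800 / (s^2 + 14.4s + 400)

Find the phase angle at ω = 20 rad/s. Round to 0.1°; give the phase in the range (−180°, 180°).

At s = jω = j20:
quadratic: (j20)² + 14.4·j20 + 400 = 0 + j288 → |·| ≈ 288, ∠ ≈ 90.00°
∠H = 0.00° − 90.00° = -90.00°

-90.0°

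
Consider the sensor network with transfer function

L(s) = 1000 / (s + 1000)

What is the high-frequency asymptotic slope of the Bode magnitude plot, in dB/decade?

Each pole contributes −20 dB/decade at high frequency; each zero contributes +20 dB/decade.
Net: 0 zero(s) − 1 pole(s) → -20 dB/decade.

-20 dB/decade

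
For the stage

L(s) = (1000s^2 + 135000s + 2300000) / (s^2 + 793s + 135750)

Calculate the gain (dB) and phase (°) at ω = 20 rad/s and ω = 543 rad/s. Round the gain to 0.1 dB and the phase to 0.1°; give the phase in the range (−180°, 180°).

ω = 20: 27.7 dB, 48.2°; ω = 543: 56.4 dB, 55.7°

Substitute s = j20:
Numerator: 1000(j20)^2 + 135000(j20) + 2300000 = 1900000 + j2700000
Denominator: (j20)^2 + 793(j20) + 135750 = 135350 + j15860
|N| = √(1900000² + 2700000²) ≈ 3.3015e+06, ∠N ≈ 54.87°
|D| = √(135350² + 15860²) ≈ 1.3628e+05, ∠D ≈ 6.68°
|L| = 3.3015e+06 / 1.3628e+05 ≈ 24.226
Gain = 20 log₁₀(24.226) ≈ 27.69 dB
∠L = 54.87° − 6.68° = 48.19°

Substitute s = j543:
Numerator: 1000(j543)^2 + 135000(j543) + 2300000 = -292549000 + j73305000
Denominator: (j543)^2 + 793(j543) + 135750 = -159099 + j430599
|N| = √(292549000² + 73305000²) ≈ 3.0159e+08, ∠N ≈ 165.93°
|D| = √(159099² + 430599²) ≈ 4.5905e+05, ∠D ≈ 110.28°
|L| = 3.0159e+08 / 4.5905e+05 ≈ 656.99
Gain = 20 log₁₀(656.99) ≈ 56.35 dB
∠L = 165.93° − 110.28° = 55.65°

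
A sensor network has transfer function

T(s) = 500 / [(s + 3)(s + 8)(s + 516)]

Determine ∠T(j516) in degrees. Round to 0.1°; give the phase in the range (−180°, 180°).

136.2°

At s = jω = j516:
pole (s+3): 3 + j516 → |·| = √(3²+516²) = √266265 ≈ 516.01, ∠ = arctan(516/3) ≈ 89.67°
pole (s+8): 8 + j516 → |·| = √(8²+516²) = √266320 ≈ 516.06, ∠ = arctan(516/8) ≈ 89.11°
pole (s+516): 516 + j516 → |·| = √(516²+516²) = √532512 ≈ 729.73, ∠ = arctan(516/516) ≈ 45.00°
∠T = 0.00° − 223.78° = -223.78° ≡ 136.22° (principal value)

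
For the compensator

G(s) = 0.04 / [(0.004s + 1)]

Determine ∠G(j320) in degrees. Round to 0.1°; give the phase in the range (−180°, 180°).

At ω = 320 rad/s:
pole (1 + j320·0.004) = 1 + j1.28 → |·| ≈ 1.6243, ∠ ≈ 52.00°
∠G = (0°) − (52.00°) = -52.00°

-52.0°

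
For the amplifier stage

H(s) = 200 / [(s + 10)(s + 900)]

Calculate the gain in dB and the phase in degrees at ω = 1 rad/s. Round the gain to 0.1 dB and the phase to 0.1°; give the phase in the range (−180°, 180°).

-33.1 dB, -5.8°

At s = jω = j1:
pole (s+10): 10 + j1 → |·| = √(10²+1²) = √101 ≈ 10.05, ∠ = arctan(1/10) ≈ 5.71°
pole (s+900): 900 + j1 → |·| = √(900²+1²) = √810001 ≈ 900, ∠ = arctan(1/900) ≈ 0.06°
|H| = 200 / 9045 ≈ 0.022112
Gain = 20 log₁₀(0.022112) ≈ -33.11 dB
∠H = 0.00° − 5.77° = -5.77°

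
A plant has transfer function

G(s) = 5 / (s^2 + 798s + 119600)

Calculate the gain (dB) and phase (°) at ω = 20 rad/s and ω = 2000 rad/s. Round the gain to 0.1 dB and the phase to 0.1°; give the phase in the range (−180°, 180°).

Substitute s = j20:
Numerator: 5 = 5 + j0
Denominator: (j20)^2 + 798(j20) + 119600 = 119200 + j15960
|N| = √(5² + 0²) ≈ 5, ∠N ≈ 0.00°
|D| = √(119200² + 15960²) ≈ 1.2026e+05, ∠D ≈ 7.63°
|G| = 5 / 1.2026e+05 ≈ 4.1577e-05
Gain = 20 log₁₀(4.1577e-05) ≈ -87.62 dB
∠G = 0.00° − 7.63° = -7.63°

Substitute s = j2000:
Numerator: 5 = 5 + j0
Denominator: (j2000)^2 + 798(j2000) + 119600 = -3880400 + j1596000
|N| = √(5² + 0²) ≈ 5, ∠N ≈ 0.00°
|D| = √(3880400² + 1596000²) ≈ 4.1958e+06, ∠D ≈ 157.64°
|G| = 5 / 4.1958e+06 ≈ 1.1917e-06
Gain = 20 log₁₀(1.1917e-06) ≈ -118.48 dB
∠G = 0.00° − 157.64° = -157.64°

ω = 20: -87.6 dB, -7.6°; ω = 2000: -118.5 dB, -157.6°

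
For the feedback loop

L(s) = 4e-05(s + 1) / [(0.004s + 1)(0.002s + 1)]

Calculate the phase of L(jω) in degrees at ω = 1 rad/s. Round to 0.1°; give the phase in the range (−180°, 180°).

At ω = 1 rad/s:
zero (1 + j1·1) = 1 + j1 → |·| ≈ 1.4142, ∠ ≈ 45.00°
pole (1 + j1·0.004) = 1 + j0.004 → |·| ≈ 1, ∠ ≈ 0.23°
pole (1 + j1·0.002) = 1 + j0.002 → |·| ≈ 1, ∠ ≈ 0.11°
∠L = (45.00°) − (0.23° + 0.11°) = 44.66°

44.7°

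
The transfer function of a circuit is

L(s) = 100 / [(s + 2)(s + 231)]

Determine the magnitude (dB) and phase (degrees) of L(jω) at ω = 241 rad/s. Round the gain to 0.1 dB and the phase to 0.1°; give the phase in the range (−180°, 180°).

-58.1 dB, -135.7°

At s = jω = j241:
pole (s+2): 2 + j241 → |·| = √(2²+241²) = √58085 ≈ 241.01, ∠ = arctan(241/2) ≈ 89.52°
pole (s+231): 231 + j241 → |·| = √(231²+241²) = √111442 ≈ 333.83, ∠ = arctan(241/231) ≈ 46.21°
|L| = 100 / 80456 ≈ 0.0012429
Gain = 20 log₁₀(0.0012429) ≈ -58.11 dB
∠L = 0.00° − 135.73° = -135.73°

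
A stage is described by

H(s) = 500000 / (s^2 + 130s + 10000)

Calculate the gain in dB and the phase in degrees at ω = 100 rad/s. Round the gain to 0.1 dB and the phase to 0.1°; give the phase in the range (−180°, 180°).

31.7 dB, -90.0°

At s = jω = j100:
quadratic: (j100)² + 130·j100 + 10000 = 0 + j13000 → |·| ≈ 13000, ∠ ≈ 90.00°
|H| = 500000 / 13000 ≈ 38.462
Gain = 20 log₁₀(38.462) ≈ 31.70 dB
∠H = 0.00° − 90.00° = -90.00°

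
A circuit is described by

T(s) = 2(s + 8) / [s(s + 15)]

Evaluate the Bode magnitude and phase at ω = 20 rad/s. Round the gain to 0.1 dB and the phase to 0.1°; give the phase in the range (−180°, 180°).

-21.3 dB, -74.9°

At s = jω = j20:
zero (s+8): 8 + j20 → |·| = √(8²+20²) = √464 ≈ 21.541, ∠ = arctan(20/8) ≈ 68.20°
pole (s+15): 15 + j20 → |·| = √(15²+20²) = √625 ≈ 25, ∠ = arctan(20/15) ≈ 53.13°
pole at origin: |s| = 20, ∠ = 90.00° (in denominator)
|T| = 2 · 21.541 / 500 ≈ 0.086164
Gain = 20 log₁₀(0.086164) ≈ -21.29 dB
∠T = 68.20° − 143.13° = -74.93°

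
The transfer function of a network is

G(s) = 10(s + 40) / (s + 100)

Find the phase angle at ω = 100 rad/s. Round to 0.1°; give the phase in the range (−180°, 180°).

At s = jω = j100:
zero (s+40): 40 + j100 → |·| = √(40²+100²) = √11600 ≈ 107.7, ∠ = arctan(100/40) ≈ 68.20°
pole (s+100): 100 + j100 → |·| = √(100²+100²) = √20000 ≈ 141.42, ∠ = arctan(100/100) ≈ 45.00°
∠G = 68.20° − 45.00° = 23.20°

23.2°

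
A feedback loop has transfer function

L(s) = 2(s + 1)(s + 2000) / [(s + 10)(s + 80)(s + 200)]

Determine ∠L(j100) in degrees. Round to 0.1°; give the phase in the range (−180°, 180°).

-69.9°

At s = jω = j100:
zero (s+1): 1 + j100 → |·| = √(1²+100²) = √10001 ≈ 100, ∠ = arctan(100/1) ≈ 89.43°
zero (s+2000): 2000 + j100 → |·| = √(2000²+100²) = √4010000 ≈ 2002.5, ∠ = arctan(100/2000) ≈ 2.86°
pole (s+10): 10 + j100 → |·| = √(10²+100²) = √10100 ≈ 100.5, ∠ = arctan(100/10) ≈ 84.29°
pole (s+80): 80 + j100 → |·| = √(80²+100²) = √16400 ≈ 128.06, ∠ = arctan(100/80) ≈ 51.34°
pole (s+200): 200 + j100 → |·| = √(200²+100²) = √50000 ≈ 223.61, ∠ = arctan(100/200) ≈ 26.57°
∠L = 92.29° − 162.20° = -69.91°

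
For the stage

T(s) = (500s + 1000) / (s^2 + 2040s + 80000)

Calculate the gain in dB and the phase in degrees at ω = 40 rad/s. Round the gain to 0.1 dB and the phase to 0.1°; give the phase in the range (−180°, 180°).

-15.0 dB, 41.0°

Substitute s = j40:
Numerator: 500(j40) + 1000 = 1000 + j20000
Denominator: (j40)^2 + 2040(j40) + 80000 = 78400 + j81600
|N| = √(1000² + 20000²) ≈ 20025, ∠N ≈ 87.14°
|D| = √(78400² + 81600²) ≈ 1.1316e+05, ∠D ≈ 46.15°
|T| = 20025 / 1.1316e+05 ≈ 0.17696
Gain = 20 log₁₀(0.17696) ≈ -15.04 dB
∠T = 87.14° − 46.15° = 40.99°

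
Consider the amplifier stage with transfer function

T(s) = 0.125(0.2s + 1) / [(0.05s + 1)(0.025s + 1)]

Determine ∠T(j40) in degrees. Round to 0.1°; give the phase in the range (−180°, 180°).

At ω = 40 rad/s:
zero (1 + j40·0.2) = 1 + j8 → |·| ≈ 8.0623, ∠ ≈ 82.87°
pole (1 + j40·0.05) = 1 + j2 → |·| ≈ 2.2361, ∠ ≈ 63.43°
pole (1 + j40·0.025) = 1 + j1 → |·| ≈ 1.4142, ∠ ≈ 45.00°
∠T = (82.87°) − (63.43° + 45.00°) = -25.56°

-25.6°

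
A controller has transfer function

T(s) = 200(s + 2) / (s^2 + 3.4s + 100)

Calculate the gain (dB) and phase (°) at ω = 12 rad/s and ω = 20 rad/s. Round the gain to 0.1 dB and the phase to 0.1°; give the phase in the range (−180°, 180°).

ω = 12: 32.2 dB, -56.6°; ω = 20: 22.3 dB, -82.9°

At s = jω = j12:
zero (s+2): 2 + j12 → |·| = √(2²+12²) = √148 ≈ 12.166, ∠ = arctan(12/2) ≈ 80.54°
quadratic: (j12)² + 3.4·j12 + 100 = -44 + j40.8 → |·| ≈ 60.005, ∠ ≈ 137.16°
|T| = 200 · 12.166 / 60.005 ≈ 40.55
Gain = 20 log₁₀(40.55) ≈ 32.16 dB
∠T = 80.54° − 137.16° = -56.62°

At s = jω = j20:
zero (s+2): 2 + j20 → |·| = √(2²+20²) = √404 ≈ 20.1, ∠ = arctan(20/2) ≈ 84.29°
quadratic: (j20)² + 3.4·j20 + 100 = -300 + j68 → |·| ≈ 307.61, ∠ ≈ 167.23°
|T| = 200 · 20.1 / 307.61 ≈ 13.068
Gain = 20 log₁₀(13.068) ≈ 22.32 dB
∠T = 84.29° − 167.23° = -82.94°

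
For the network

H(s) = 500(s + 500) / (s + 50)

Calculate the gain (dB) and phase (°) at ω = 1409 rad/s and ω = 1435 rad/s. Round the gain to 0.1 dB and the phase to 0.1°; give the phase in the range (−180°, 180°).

ω = 1409: 54.5 dB, -17.5°; ω = 1435: 54.5 dB, -17.2°

At s = jω = j1409:
zero (s+500): 500 + j1409 → |·| = √(500²+1409²) = √2235281 ≈ 1495.1, ∠ = arctan(1409/500) ≈ 70.46°
pole (s+50): 50 + j1409 → |·| = √(50²+1409²) = √1987781 ≈ 1409.9, ∠ = arctan(1409/50) ≈ 87.97°
|H| = 500 · 1495.1 / 1409.9 ≈ 530.21
Gain = 20 log₁₀(530.21) ≈ 54.49 dB
∠H = 70.46° − 87.97° = -17.51°

At s = jω = j1435:
zero (s+500): 500 + j1435 → |·| = √(500²+1435²) = √2309225 ≈ 1519.6, ∠ = arctan(1435/500) ≈ 70.79°
pole (s+50): 50 + j1435 → |·| = √(50²+1435²) = √2061725 ≈ 1435.9, ∠ = arctan(1435/50) ≈ 88.00°
|H| = 500 · 1519.6 / 1435.9 ≈ 529.15
Gain = 20 log₁₀(529.15) ≈ 54.47 dB
∠H = 70.79° − 88.00° = -17.21°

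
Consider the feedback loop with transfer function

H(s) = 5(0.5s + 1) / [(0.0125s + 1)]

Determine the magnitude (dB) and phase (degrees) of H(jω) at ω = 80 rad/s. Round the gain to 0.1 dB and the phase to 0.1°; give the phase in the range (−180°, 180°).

At ω = 80 rad/s:
zero (1 + j80·0.5) = 1 + j40 → |·| ≈ 40.012, ∠ ≈ 88.57°
pole (1 + j80·0.0125) = 1 + j1 → |·| ≈ 1.4142, ∠ ≈ 45.00°
|H| = 5 · 40.012 / (1.4142) ≈ 141.47
Gain = 20 log₁₀(141.47) ≈ 43.01 dB
∠H = (88.57°) − (45.00°) = 43.57°

43.0 dB, 43.6°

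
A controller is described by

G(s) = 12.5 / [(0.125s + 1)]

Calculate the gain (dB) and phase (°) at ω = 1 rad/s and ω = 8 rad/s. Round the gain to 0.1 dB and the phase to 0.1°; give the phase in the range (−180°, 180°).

ω = 1: 21.9 dB, -7.1°; ω = 8: 18.9 dB, -45.0°

At ω = 1 rad/s:
pole (1 + j1·0.125) = 1 + j0.125 → |·| ≈ 1.0078, ∠ ≈ 7.13°
|G| = 12.5 · 1 / (1.0078) ≈ 12.403
Gain = 20 log₁₀(12.403) ≈ 21.87 dB
∠G = (0°) − (7.13°) = -7.13°

At ω = 8 rad/s:
pole (1 + j8·0.125) = 1 + j1 → |·| ≈ 1.4142, ∠ ≈ 45.00°
|G| = 12.5 · 1 / (1.4142) ≈ 8.8389
Gain = 20 log₁₀(8.8389) ≈ 18.93 dB
∠G = (0°) − (45.00°) = -45.00°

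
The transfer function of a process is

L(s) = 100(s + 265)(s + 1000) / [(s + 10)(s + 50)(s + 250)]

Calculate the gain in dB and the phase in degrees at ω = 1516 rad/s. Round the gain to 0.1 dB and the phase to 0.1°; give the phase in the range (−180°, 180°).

At s = jω = j1516:
zero (s+265): 265 + j1516 → |·| = √(265²+1516²) = √2368481 ≈ 1539, ∠ = arctan(1516/265) ≈ 80.08°
zero (s+1000): 1000 + j1516 → |·| = √(1000²+1516²) = √3298256 ≈ 1816.1, ∠ = arctan(1516/1000) ≈ 56.59°
pole (s+10): 10 + j1516 → |·| = √(10²+1516²) = √2298356 ≈ 1516, ∠ = arctan(1516/10) ≈ 89.62°
pole (s+50): 50 + j1516 → |·| = √(50²+1516²) = √2300756 ≈ 1516.8, ∠ = arctan(1516/50) ≈ 88.11°
pole (s+250): 250 + j1516 → |·| = √(250²+1516²) = √2360756 ≈ 1536.5, ∠ = arctan(1516/250) ≈ 80.64°
|L| = 100 · 2.795e+06 / 3.5331e+09 ≈ 0.079109
Gain = 20 log₁₀(0.079109) ≈ -22.04 dB
∠L = 136.67° − 258.37° = -121.70°

-22.0 dB, -121.7°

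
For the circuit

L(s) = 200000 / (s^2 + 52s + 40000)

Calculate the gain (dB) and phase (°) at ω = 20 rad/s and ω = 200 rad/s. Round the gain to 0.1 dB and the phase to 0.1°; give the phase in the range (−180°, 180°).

ω = 20: 14.1 dB, -1.5°; ω = 200: 25.7 dB, -90.0°

At s = jω = j20:
quadratic: (j20)² + 52·j20 + 40000 = 39600 + j1040 → |·| ≈ 39614, ∠ ≈ 1.50°
|L| = 200000 / 39614 ≈ 5.0487
Gain = 20 log₁₀(5.0487) ≈ 14.06 dB
∠L = 0.00° − 1.50° = -1.50°

At s = jω = j200:
quadratic: (j200)² + 52·j200 + 40000 = 0 + j10400 → |·| ≈ 10400, ∠ ≈ 90.00°
|L| = 200000 / 10400 ≈ 19.231
Gain = 20 log₁₀(19.231) ≈ 25.68 dB
∠L = 0.00° − 90.00° = -90.00°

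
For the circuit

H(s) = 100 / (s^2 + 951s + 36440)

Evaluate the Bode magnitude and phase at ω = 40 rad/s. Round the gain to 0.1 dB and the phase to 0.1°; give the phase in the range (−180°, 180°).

-54.3 dB, -47.5°

Substitute s = j40:
Numerator: 100 = 100 + j0
Denominator: (j40)^2 + 951(j40) + 36440 = 34840 + j38040
|N| = √(100² + 0²) ≈ 100, ∠N ≈ 0.00°
|D| = √(34840² + 38040²) ≈ 51584, ∠D ≈ 47.51°
|H| = 100 / 51584 ≈ 0.0019386
Gain = 20 log₁₀(0.0019386) ≈ -54.25 dB
∠H = 0.00° − 47.51° = -47.51°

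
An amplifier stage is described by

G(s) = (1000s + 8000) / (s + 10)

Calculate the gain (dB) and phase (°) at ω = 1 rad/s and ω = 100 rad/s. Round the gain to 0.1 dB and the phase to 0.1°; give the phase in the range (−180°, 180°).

Substitute s = j1:
Numerator: 1000(j1) + 8000 = 8000 + j1000
Denominator: (j1) + 10 = 10 + j1
|N| = √(8000² + 1000²) ≈ 8062.3, ∠N ≈ 7.13°
|D| = √(10² + 1²) ≈ 10.05, ∠D ≈ 5.71°
|G| = 8062.3 / 10.05 ≈ 802.22
Gain = 20 log₁₀(802.22) ≈ 58.09 dB
∠G = 7.13° − 5.71° = 1.42°

Substitute s = j100:
Numerator: 1000(j100) + 8000 = 8000 + j100000
Denominator: (j100) + 10 = 10 + j100
|N| = √(8000² + 100000²) ≈ 1.0032e+05, ∠N ≈ 85.43°
|D| = √(10² + 100²) ≈ 100.5, ∠D ≈ 84.29°
|G| = 1.0032e+05 / 100.5 ≈ 998.21
Gain = 20 log₁₀(998.21) ≈ 59.98 dB
∠G = 85.43° − 84.29° = 1.14°

ω = 1: 58.1 dB, 1.4°; ω = 100: 60.0 dB, 1.1°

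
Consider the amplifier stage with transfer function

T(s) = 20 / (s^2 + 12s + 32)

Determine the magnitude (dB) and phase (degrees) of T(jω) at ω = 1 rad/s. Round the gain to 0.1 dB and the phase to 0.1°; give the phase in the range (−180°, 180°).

-4.4 dB, -21.2°

Substitute s = j1:
Numerator: 20 = 20 + j0
Denominator: (j1)^2 + 12(j1) + 32 = 31 + j12
|N| = √(20² + 0²) ≈ 20, ∠N ≈ 0.00°
|D| = √(31² + 12²) ≈ 33.242, ∠D ≈ 21.16°
|T| = 20 / 33.242 ≈ 0.60165
Gain = 20 log₁₀(0.60165) ≈ -4.41 dB
∠T = 0.00° − 21.16° = -21.16°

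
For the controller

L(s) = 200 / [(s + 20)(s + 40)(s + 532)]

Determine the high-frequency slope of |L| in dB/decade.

Each pole contributes −20 dB/decade at high frequency; each zero contributes +20 dB/decade.
Net: 0 zero(s) − 3 pole(s) → -60 dB/decade.

-60 dB/decade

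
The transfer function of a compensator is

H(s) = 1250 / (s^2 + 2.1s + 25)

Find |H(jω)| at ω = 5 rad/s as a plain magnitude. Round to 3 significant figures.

At s = jω = j5:
quadratic: (j5)² + 2.1·j5 + 25 = 0 + j10.5 → |·| ≈ 10.5, ∠ ≈ 90.00°
|H| = 1250 / 10.5 ≈ 119.05

119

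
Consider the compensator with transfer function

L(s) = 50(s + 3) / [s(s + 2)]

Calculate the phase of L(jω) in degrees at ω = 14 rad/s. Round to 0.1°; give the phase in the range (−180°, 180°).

At s = jω = j14:
zero (s+3): 3 + j14 → |·| = √(3²+14²) = √205 ≈ 14.318, ∠ = arctan(14/3) ≈ 77.91°
pole (s+2): 2 + j14 → |·| = √(2²+14²) = √200 ≈ 14.142, ∠ = arctan(14/2) ≈ 81.87°
pole at origin: |s| = 14, ∠ = 90.00° (in denominator)
∠L = 77.91° − 171.87° = -93.96°

-94.0°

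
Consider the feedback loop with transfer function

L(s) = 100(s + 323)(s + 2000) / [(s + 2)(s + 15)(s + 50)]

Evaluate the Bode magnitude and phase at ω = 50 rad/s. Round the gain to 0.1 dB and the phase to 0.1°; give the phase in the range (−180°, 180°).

At s = jω = j50:
zero (s+323): 323 + j50 → |·| = √(323²+50²) = √106829 ≈ 326.85, ∠ = arctan(50/323) ≈ 8.80°
zero (s+2000): 2000 + j50 → |·| = √(2000²+50²) = √4002500 ≈ 2000.6, ∠ = arctan(50/2000) ≈ 1.43°
pole (s+2): 2 + j50 → |·| = √(2²+50²) = √2504 ≈ 50.04, ∠ = arctan(50/2) ≈ 87.71°
pole (s+15): 15 + j50 → |·| = √(15²+50²) = √2725 ≈ 52.202, ∠ = arctan(50/15) ≈ 73.30°
pole (s+50): 50 + j50 → |·| = √(50²+50²) = √5000 ≈ 70.711, ∠ = arctan(50/50) ≈ 45.00°
|L| = 100 · 6.539e+05 / 1.8471e+05 ≈ 354.01
Gain = 20 log₁₀(354.01) ≈ 50.98 dB
∠L = 10.23° − 206.01° = -195.78° ≡ 164.22° (principal value)

51.0 dB, 164.2°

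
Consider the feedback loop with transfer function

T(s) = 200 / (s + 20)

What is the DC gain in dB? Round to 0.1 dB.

20.0 dB

T(0) = 200 / 20 = 10
20 log₁₀(10) ≈ 20.00 dB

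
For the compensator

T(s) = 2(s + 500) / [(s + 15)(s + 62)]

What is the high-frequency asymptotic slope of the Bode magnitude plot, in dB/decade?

Each pole contributes −20 dB/decade at high frequency; each zero contributes +20 dB/decade.
Net: 1 zero(s) − 2 pole(s) → -20 dB/decade.

-20 dB/decade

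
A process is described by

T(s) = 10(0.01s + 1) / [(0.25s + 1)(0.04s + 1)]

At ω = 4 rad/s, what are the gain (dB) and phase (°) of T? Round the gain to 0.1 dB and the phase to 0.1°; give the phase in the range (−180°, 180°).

At ω = 4 rad/s:
zero (1 + j4·0.01) = 1 + j0.04 → |·| ≈ 1.0008, ∠ ≈ 2.29°
pole (1 + j4·0.25) = 1 + j1 → |·| ≈ 1.4142, ∠ ≈ 45.00°
pole (1 + j4·0.04) = 1 + j0.16 → |·| ≈ 1.0127, ∠ ≈ 9.09°
|T| = 10 · 1.0008 / (1.4142 · 1.0127) ≈ 6.988
Gain = 20 log₁₀(6.988) ≈ 16.89 dB
∠T = (2.29°) − (45.00° + 9.09°) = -51.80°

16.9 dB, -51.8°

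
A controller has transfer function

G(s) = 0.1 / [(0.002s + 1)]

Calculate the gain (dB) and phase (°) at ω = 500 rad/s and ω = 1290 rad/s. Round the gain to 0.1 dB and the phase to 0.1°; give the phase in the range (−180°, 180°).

At ω = 500 rad/s:
pole (1 + j500·0.002) = 1 + j1 → |·| ≈ 1.4142, ∠ ≈ 45.00°
|G| = 0.1 · 1 / (1.4142) ≈ 0.070711
Gain = 20 log₁₀(0.070711) ≈ -23.01 dB
∠G = (0°) − (45.00°) = -45.00°

At ω = 1290 rad/s:
pole (1 + j1290·0.002) = 1 + j2.58 → |·| ≈ 2.767, ∠ ≈ 68.81°
|G| = 0.1 · 1 / (2.767) ≈ 0.03614
Gain = 20 log₁₀(0.03614) ≈ -28.84 dB
∠G = (0°) − (68.81°) = -68.81°

ω = 500: -23.0 dB, -45.0°; ω = 1290: -28.8 dB, -68.8°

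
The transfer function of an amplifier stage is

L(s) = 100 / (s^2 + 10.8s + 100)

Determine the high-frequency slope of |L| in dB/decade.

-40 dB/decade

Each pole contributes −20 dB/decade at high frequency; each zero contributes +20 dB/decade.
Net: 0 zero(s) − 2 pole(s) → -40 dB/decade.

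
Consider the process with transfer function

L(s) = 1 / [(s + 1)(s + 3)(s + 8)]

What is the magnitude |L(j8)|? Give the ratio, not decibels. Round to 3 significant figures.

At s = jω = j8:
pole (s+1): 1 + j8 → |·| = √(1²+8²) = √65 ≈ 8.0623, ∠ = arctan(8/1) ≈ 82.87°
pole (s+3): 3 + j8 → |·| = √(3²+8²) = √73 ≈ 8.544, ∠ = arctan(8/3) ≈ 69.44°
pole (s+8): 8 + j8 → |·| = √(8²+8²) = √128 ≈ 11.314, ∠ = arctan(8/8) ≈ 45.00°
|L| = 1 / 779.36 ≈ 0.0012831

0.00128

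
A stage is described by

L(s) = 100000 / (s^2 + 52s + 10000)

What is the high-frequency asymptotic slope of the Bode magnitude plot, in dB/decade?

Each pole contributes −20 dB/decade at high frequency; each zero contributes +20 dB/decade.
Net: 0 zero(s) − 2 pole(s) → -40 dB/decade.

-40 dB/decade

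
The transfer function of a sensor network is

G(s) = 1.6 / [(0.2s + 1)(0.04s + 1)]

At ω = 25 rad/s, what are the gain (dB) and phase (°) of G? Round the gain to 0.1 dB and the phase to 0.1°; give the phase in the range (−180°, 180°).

At ω = 25 rad/s:
pole (1 + j25·0.2) = 1 + j5 → |·| ≈ 5.099, ∠ ≈ 78.69°
pole (1 + j25·0.04) = 1 + j1 → |·| ≈ 1.4142, ∠ ≈ 45.00°
|G| = 1.6 · 1 / (5.099 · 1.4142) ≈ 0.22188
Gain = 20 log₁₀(0.22188) ≈ -13.08 dB
∠G = (0°) − (78.69° + 45.00°) = -123.69°

-13.1 dB, -123.7°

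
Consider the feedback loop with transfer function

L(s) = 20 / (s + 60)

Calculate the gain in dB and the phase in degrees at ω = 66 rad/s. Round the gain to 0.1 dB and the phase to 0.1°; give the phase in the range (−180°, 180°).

Substitute s = j66:
Numerator: 20 = 20 + j0
Denominator: (j66) + 60 = 60 + j66
|N| = √(20² + 0²) ≈ 20, ∠N ≈ 0.00°
|D| = √(60² + 66²) ≈ 89.196, ∠D ≈ 47.73°
|L| = 20 / 89.196 ≈ 0.22423
Gain = 20 log₁₀(0.22423) ≈ -12.99 dB
∠L = 0.00° − 47.73° = -47.73°

-13.0 dB, -47.7°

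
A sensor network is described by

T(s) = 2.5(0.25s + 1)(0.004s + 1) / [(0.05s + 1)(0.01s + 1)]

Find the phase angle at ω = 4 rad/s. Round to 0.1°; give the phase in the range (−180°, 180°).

32.3°

At ω = 4 rad/s:
zero (1 + j4·0.25) = 1 + j1 → |·| ≈ 1.4142, ∠ ≈ 45.00°
zero (1 + j4·0.004) = 1 + j0.016 → |·| ≈ 1.0001, ∠ ≈ 0.92°
pole (1 + j4·0.05) = 1 + j0.2 → |·| ≈ 1.0198, ∠ ≈ 11.31°
pole (1 + j4·0.01) = 1 + j0.04 → |·| ≈ 1.0008, ∠ ≈ 2.29°
∠T = (45.00° + 0.92°) − (11.31° + 2.29°) = 32.32°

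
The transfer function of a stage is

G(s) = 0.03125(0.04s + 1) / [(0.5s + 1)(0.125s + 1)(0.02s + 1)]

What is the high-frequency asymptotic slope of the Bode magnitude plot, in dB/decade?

Each pole contributes −20 dB/decade at high frequency; each zero contributes +20 dB/decade.
Net: 1 zero(s) − 3 pole(s) → -40 dB/decade.

-40 dB/decade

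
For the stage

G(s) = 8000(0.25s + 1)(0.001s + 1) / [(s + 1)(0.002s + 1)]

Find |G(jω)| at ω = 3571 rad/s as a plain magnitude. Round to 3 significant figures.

At ω = 3571 rad/s:
zero (1 + j3571·0.25) = 1 + j892.75 → |·| ≈ 892.75, ∠ ≈ 89.94°
zero (1 + j3571·0.001) = 1 + j3.571 → |·| ≈ 3.7084, ∠ ≈ 74.36°
pole (1 + j3571·1) = 1 + j3571 → |·| ≈ 3571, ∠ ≈ 89.98°
pole (1 + j3571·0.002) = 1 + j7.142 → |·| ≈ 7.2117, ∠ ≈ 82.03°
|G| = 8000 · 892.75 · 3.7084 / (3571 · 7.2117) ≈ 1028.4

1.03e+03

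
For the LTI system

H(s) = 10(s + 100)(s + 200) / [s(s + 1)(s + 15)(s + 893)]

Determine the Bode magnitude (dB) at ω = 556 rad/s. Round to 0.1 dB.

-94.7 dB

At s = jω = j556:
zero (s+100): 100 + j556 → |·| = √(100²+556²) = √319136 ≈ 564.92, ∠ = arctan(556/100) ≈ 79.80°
zero (s+200): 200 + j556 → |·| = √(200²+556²) = √349136 ≈ 590.88, ∠ = arctan(556/200) ≈ 70.22°
pole (s+1): 1 + j556 → |·| = √(1²+556²) = √309137 ≈ 556, ∠ = arctan(556/1) ≈ 89.90°
pole (s+15): 15 + j556 → |·| = √(15²+556²) = √309361 ≈ 556.2, ∠ = arctan(556/15) ≈ 88.45°
pole (s+893): 893 + j556 → |·| = √(893²+556²) = √1106585 ≈ 1051.9, ∠ = arctan(556/893) ≈ 31.91°
pole at origin: |s| = 556, ∠ = 90.00° (in denominator)
|H| = 10 · 3.338e+05 / 1.8087e+11 ≈ 1.8455e-05
Gain = 20 log₁₀(1.8455e-05) ≈ -94.68 dB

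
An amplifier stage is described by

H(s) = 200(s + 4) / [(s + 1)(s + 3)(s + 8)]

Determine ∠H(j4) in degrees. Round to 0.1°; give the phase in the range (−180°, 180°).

-110.7°

At s = jω = j4:
zero (s+4): 4 + j4 → |·| = √(4²+4²) = √32 ≈ 5.6569, ∠ = arctan(4/4) ≈ 45.00°
pole (s+1): 1 + j4 → |·| = √(1²+4²) = √17 ≈ 4.1231, ∠ = arctan(4/1) ≈ 75.96°
pole (s+3): 3 + j4 → |·| = √(3²+4²) = √25 ≈ 5, ∠ = arctan(4/3) ≈ 53.13°
pole (s+8): 8 + j4 → |·| = √(8²+4²) = √80 ≈ 8.9443, ∠ = arctan(4/8) ≈ 26.57°
∠H = 45.00° − 155.66° = -110.66°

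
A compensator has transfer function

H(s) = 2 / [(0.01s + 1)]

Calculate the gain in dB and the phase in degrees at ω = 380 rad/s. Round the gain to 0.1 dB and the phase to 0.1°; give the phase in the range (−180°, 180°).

-5.9 dB, -75.3°

At ω = 380 rad/s:
pole (1 + j380·0.01) = 1 + j3.8 → |·| ≈ 3.9294, ∠ ≈ 75.26°
|H| = 2 · 1 / (3.9294) ≈ 0.50898
Gain = 20 log₁₀(0.50898) ≈ -5.87 dB
∠H = (0°) − (75.26°) = -75.26°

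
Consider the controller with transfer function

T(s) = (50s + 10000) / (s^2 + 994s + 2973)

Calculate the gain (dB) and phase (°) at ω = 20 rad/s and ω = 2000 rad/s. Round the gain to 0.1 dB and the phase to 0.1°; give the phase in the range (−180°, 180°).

ω = 20: -6.0 dB, -76.9°; ω = 2000: -33.0 dB, -69.3°

Substitute s = j20:
Numerator: 50(j20) + 10000 = 10000 + j1000
Denominator: (j20)^2 + 994(j20) + 2973 = 2573 + j19880
|N| = √(10000² + 1000²) ≈ 10050, ∠N ≈ 5.71°
|D| = √(2573² + 19880²) ≈ 20046, ∠D ≈ 82.63°
|T| = 10050 / 20046 ≈ 0.50135
Gain = 20 log₁₀(0.50135) ≈ -6.00 dB
∠T = 5.71° − 82.63° = -76.92°

Substitute s = j2000:
Numerator: 50(j2000) + 10000 = 10000 + j100000
Denominator: (j2000)^2 + 994(j2000) + 2973 = -3997027 + j1988000
|N| = √(10000² + 100000²) ≈ 1.005e+05, ∠N ≈ 84.29°
|D| = √(3997027² + 1988000²) ≈ 4.4641e+06, ∠D ≈ 153.56°
|T| = 1.005e+05 / 4.4641e+06 ≈ 0.022513
Gain = 20 log₁₀(0.022513) ≈ -32.95 dB
∠T = 84.29° − 153.56° = -69.27°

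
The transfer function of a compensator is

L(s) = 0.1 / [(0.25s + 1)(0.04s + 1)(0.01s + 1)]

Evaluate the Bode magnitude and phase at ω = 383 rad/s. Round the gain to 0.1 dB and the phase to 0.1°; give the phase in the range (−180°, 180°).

-95.3 dB, 109.0°

At ω = 383 rad/s:
pole (1 + j383·0.25) = 1 + j95.75 → |·| ≈ 95.755, ∠ ≈ 89.40°
pole (1 + j383·0.04) = 1 + j15.32 → |·| ≈ 15.353, ∠ ≈ 86.27°
pole (1 + j383·0.01) = 1 + j3.83 → |·| ≈ 3.9584, ∠ ≈ 75.37°
|L| = 0.1 · 1 / (95.755 · 15.353 · 3.9584) ≈ 1.7184e-05
Gain = 20 log₁₀(1.7184e-05) ≈ -95.30 dB
∠L = (0°) − (89.40° + 86.27° + 75.37°) = -251.04° ≡ 108.96° (principal value)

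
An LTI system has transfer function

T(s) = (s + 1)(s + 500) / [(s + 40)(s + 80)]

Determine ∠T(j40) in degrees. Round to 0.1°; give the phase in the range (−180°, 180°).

21.6°

At s = jω = j40:
zero (s+1): 1 + j40 → |·| = √(1²+40²) = √1601 ≈ 40.012, ∠ = arctan(40/1) ≈ 88.57°
zero (s+500): 500 + j40 → |·| = √(500²+40²) = √251600 ≈ 501.6, ∠ = arctan(40/500) ≈ 4.57°
pole (s+40): 40 + j40 → |·| = √(40²+40²) = √3200 ≈ 56.569, ∠ = arctan(40/40) ≈ 45.00°
pole (s+80): 80 + j40 → |·| = √(80²+40²) = √8000 ≈ 89.443, ∠ = arctan(40/80) ≈ 26.57°
∠T = 93.14° − 71.57° = 21.57°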